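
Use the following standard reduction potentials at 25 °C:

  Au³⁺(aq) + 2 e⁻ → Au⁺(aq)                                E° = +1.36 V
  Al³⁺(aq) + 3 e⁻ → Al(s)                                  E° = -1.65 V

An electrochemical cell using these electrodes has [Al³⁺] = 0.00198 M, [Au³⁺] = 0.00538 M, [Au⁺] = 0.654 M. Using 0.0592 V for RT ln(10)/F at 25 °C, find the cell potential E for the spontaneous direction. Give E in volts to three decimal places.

Au³⁺/Au⁺ is the cathode (higher E°), Al³⁺/Al the anode: E°cell = +1.36 − (-1.65) = +3.01 V, n = 6.
Overall: 3 Au³⁺(aq) + 2 Al(s) → 3 Au⁺(aq) + 2 Al³⁺(aq)
Q = [Au⁺]^3·[Al³⁺]^2 / ([Au³⁺]^3); log Q = 0.848.
E = E° − (0.0592/n) log Q = +3.01 − (0.0592/6)(0.848) = +3.002 V.

+3.002 V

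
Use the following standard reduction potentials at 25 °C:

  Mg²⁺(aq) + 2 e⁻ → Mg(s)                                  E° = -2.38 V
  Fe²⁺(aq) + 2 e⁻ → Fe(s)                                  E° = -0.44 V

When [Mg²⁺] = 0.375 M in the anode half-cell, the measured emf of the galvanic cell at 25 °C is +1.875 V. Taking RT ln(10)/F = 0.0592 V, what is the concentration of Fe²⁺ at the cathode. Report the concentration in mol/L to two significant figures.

Fe²⁺/Fe is the cathode, Mg²⁺/Mg the anode: E°cell = +1.94 V, n = 2.
Overall reaction: Fe²⁺(aq) + Mg(s) → Fe(s) + Mg²⁺(aq); Q = [Mg²⁺]^1/[Fe²⁺]^1.
From E = E° − (0.0592/n) log Q: log Q = (E° − E)·n/0.0592 = (+1.94 − (+1.875))·2/0.0592 = 2.1959.
So 1·log[Fe²⁺] = 1·log(0.375) − log Q = -0.4260 − (2.1959) = -2.6219; [Fe²⁺] = 10^(-2.6219) ≈ 0.0024 M.

0.0024 M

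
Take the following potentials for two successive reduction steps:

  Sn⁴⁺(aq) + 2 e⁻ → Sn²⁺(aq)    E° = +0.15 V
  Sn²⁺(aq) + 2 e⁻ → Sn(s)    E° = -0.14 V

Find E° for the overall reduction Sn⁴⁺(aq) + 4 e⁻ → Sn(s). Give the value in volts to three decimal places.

+0.005 V

Adding the free-energy changes (−nFE°) of the two steps gives −n₃FE°₃ = −n₁FE°₁ − n₂FE°₂.
E°₃ = (2×+0.15 + 2×-0.14) / 4 = (+0.020) / 4 = +0.005 V.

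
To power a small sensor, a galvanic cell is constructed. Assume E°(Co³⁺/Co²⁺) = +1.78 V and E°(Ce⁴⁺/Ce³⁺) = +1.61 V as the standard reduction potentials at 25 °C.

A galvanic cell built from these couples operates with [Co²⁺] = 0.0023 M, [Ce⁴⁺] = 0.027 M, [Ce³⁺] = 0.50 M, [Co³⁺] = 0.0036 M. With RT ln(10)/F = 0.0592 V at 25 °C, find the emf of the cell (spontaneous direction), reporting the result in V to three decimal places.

+0.257 V

Co³⁺/Co²⁺ is the cathode (higher E°), Ce⁴⁺/Ce³⁺ the anode: E°cell = +1.78 − (+1.61) = +0.17 V, n = 1.
Overall: Co³⁺(aq) + Ce³⁺(aq) → Co²⁺(aq) + Ce⁴⁺(aq)
Q = [Co²⁺]·[Ce⁴⁺] / ([Co³⁺]·[Ce³⁺]); log Q = -1.462.
E = E° − (0.0592/n) log Q = +0.17 − (0.0592/1)(-1.462) = +0.257 V.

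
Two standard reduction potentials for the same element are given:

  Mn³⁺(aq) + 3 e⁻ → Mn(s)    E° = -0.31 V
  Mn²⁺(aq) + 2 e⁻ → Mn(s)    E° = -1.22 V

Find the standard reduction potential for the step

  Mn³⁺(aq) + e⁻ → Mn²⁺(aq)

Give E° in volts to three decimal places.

+1.510 V

Sequential free energies add, so n₃E°₃ = n₁E°₁ + n₂E°₂.
With n₃ = 3, and the known step contributing 2×(-1.22) V, the unknown satisfies 1·E° = 3×(-0.31) − 2×(-1.22) = +1.510.
E° = +1.510 / 1 = +1.510 V.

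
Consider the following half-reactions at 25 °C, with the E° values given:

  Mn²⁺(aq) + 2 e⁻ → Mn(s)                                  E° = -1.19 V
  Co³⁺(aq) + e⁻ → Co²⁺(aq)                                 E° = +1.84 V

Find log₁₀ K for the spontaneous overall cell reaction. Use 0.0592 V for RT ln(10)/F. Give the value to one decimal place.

Cathode: Co³⁺/Co²⁺; anode: Mn²⁺/Mn. E°cell = +3.03 V, n = 2.
log K = nE°cell / 0.0592 = (2)(+3.03) / 0.0592 = 102.4.

102.4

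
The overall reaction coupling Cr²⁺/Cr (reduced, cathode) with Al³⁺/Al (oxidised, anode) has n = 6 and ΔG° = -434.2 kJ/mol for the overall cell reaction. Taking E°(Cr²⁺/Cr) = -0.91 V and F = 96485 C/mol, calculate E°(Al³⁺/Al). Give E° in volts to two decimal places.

-1.66 V

E°cell = −ΔG°/(nF) = −(-434.2×10³)/((6)(96485)) = +0.750 V.
Since Cr²⁺/Cr is the cathode and Al³⁺/Al the anode, E°cell = E°(Cr²⁺/Cr) − E°(Al³⁺/Al).
So E°(Al³⁺/Al) = E°(Cr²⁺/Cr) − E°cell = (-0.91) − (+0.750) = -1.66 V.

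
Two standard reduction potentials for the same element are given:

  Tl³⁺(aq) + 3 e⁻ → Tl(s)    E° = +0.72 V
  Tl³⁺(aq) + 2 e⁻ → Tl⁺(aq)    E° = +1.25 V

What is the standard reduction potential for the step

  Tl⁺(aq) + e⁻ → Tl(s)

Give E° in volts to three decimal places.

Sequential free energies add, so n₃E°₃ = n₁E°₁ + n₂E°₂.
With n₃ = 3, and the known step contributing 2×(+1.25) V, the unknown satisfies 1·E° = 3×(+0.72) − 2×(+1.25) = -0.340.
E° = -0.340 / 1 = -0.340 V.

-0.340 V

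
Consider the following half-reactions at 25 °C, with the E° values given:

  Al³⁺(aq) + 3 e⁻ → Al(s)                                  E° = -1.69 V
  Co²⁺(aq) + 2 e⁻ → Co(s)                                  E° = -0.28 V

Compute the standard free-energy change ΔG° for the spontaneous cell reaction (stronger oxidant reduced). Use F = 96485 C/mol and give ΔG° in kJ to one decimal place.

-816.3 kJ

Co²⁺/Co (E° = -0.28 V) is the cathode; Al³⁺/Al (E° = -1.69 V) is the anode, so E°cell = +1.41 V.
Balancing electrons gives n = 6 (lcm of 2 and 3).
ΔG° = −nFE° = −(6)(96485)(+1.41) = -816,263 J = -816.3 kJ.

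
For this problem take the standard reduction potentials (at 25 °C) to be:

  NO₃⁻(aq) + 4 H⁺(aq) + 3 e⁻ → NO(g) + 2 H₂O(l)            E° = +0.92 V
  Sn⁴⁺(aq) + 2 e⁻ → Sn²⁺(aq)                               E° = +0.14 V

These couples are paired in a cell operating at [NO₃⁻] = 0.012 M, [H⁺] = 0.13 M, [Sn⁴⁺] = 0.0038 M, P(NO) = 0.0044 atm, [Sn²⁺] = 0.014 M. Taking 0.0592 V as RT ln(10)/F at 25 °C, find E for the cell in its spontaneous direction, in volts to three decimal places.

NO₃⁻/NO is the cathode (higher E°), Sn⁴⁺/Sn²⁺ the anode: E°cell = +0.92 − (+0.14) = +0.78 V, n = 6.
Overall: 2 NO₃⁻(aq) + 8 H⁺(aq) + 3 Sn²⁺(aq) → 2 NO(g) + 4 H₂O(l) + 3 Sn⁴⁺(aq)
Q = P(NO)^2·[Sn⁴⁺]^3 / ([NO₃⁻]^2·[H⁺]^8·[Sn²⁺]^3); log Q = 4.518.
E = E° − (0.0592/n) log Q = +0.78 − (0.0592/6)(4.518) = +0.735 V.

+0.735 V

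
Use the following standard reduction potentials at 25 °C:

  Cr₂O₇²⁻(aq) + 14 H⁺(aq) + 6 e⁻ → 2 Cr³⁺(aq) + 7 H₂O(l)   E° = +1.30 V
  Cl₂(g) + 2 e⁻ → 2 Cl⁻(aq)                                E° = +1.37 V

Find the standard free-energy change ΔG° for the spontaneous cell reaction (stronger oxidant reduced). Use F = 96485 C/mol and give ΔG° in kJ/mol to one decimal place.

-40.5 kJ/mol

Cl₂/Cl⁻ (E° = +1.37 V) is the cathode; Cr₂O₇²⁻/Cr³⁺ (E° = +1.30 V) is the anode, so E°cell = +0.07 V.
Balancing electrons gives n = 6 (lcm of 2 and 6).
ΔG° = −nFE° = −(6)(96485)(+0.07) = -40,524 J = -40.5 kJ/mol.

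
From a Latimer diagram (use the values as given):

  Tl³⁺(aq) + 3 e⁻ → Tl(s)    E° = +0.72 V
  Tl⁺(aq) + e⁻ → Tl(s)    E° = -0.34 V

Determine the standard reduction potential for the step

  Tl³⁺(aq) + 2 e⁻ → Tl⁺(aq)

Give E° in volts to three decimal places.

+1.250 V

Sequential free energies add, so n₃E°₃ = n₁E°₁ + n₂E°₂.
With n₃ = 3, and the known step contributing 1×(-0.34) V, the unknown satisfies 2·E° = 3×(+0.72) − 1×(-0.34) = +2.500.
E° = +2.500 / 2 = +1.250 V.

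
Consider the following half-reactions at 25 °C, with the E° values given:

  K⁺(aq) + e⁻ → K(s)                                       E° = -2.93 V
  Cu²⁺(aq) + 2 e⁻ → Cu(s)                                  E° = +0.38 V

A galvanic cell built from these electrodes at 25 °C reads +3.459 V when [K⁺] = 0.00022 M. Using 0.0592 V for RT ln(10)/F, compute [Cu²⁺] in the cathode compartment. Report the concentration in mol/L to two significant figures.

0.0052 M

Cu²⁺/Cu is the cathode, K⁺/K the anode: E°cell = +3.31 V, n = 2.
Overall reaction: Cu²⁺(aq) + 2 K(s) → Cu(s) + 2 K⁺(aq); Q = [K⁺]^2/[Cu²⁺]^1.
From E = E° − (0.0592/n) log Q: log Q = (E° − E)·n/0.0592 = (+3.31 − (+3.459))·2/0.0592 = -5.0338.
So 1·log[Cu²⁺] = 2·log(0.00022) − log Q = -7.3152 − (-5.0338) = -2.2814; [Cu²⁺] = 10^(-2.2814) ≈ 0.0052 M.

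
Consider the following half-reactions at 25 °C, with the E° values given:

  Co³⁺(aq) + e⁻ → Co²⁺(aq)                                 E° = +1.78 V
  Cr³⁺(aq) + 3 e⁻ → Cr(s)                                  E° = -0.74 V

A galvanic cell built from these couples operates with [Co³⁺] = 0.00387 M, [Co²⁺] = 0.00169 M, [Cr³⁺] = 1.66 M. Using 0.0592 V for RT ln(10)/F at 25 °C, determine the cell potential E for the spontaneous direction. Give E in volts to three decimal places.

Co³⁺/Co²⁺ is the cathode (higher E°), Cr³⁺/Cr the anode: E°cell = +1.78 − (-0.74) = +2.52 V, n = 3.
Overall: 3 Co³⁺(aq) + Cr(s) → 3 Co²⁺(aq) + Cr³⁺(aq)
Q = [Co²⁺]^3·[Cr³⁺] / ([Co³⁺]^3); log Q = -0.859.
E = E° − (0.0592/n) log Q = +2.52 − (0.0592/3)(-0.859) = +2.537 V.

+2.537 V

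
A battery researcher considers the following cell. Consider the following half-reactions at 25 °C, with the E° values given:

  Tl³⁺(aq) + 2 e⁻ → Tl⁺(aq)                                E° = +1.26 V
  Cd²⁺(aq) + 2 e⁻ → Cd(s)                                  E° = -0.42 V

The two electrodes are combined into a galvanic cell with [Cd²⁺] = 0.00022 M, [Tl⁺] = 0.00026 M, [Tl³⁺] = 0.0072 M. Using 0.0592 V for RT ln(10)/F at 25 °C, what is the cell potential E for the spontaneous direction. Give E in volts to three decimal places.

Tl³⁺/Tl⁺ is the cathode (higher E°), Cd²⁺/Cd the anode: E°cell = +1.26 − (-0.42) = +1.68 V, n = 2.
Overall: Tl³⁺(aq) + Cd(s) → Tl⁺(aq) + Cd²⁺(aq)
Q = [Tl⁺]·[Cd²⁺] / ([Tl³⁺]); log Q = -5.100.
E = E° − (0.0592/n) log Q = +1.68 − (0.0592/2)(-5.100) = +1.831 V.

+1.831 V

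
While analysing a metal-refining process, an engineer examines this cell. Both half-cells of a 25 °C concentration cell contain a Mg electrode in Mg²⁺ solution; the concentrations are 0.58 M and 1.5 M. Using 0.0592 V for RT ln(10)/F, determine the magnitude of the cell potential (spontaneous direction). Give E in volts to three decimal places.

For a concentration cell E°cell = 0. The 1.5 M side is the cathode (reduction is favoured where [Mg²⁺] is higher).
With n = 2, E = −(0.0592/2) log([Mg²⁺]ₐₙ/[Mg²⁺]꜀ₐₜ) = −(0.0592/2) log(0.58/1.5) = −(0.0592/2)(-0.413) = +0.012 V.

+0.012 V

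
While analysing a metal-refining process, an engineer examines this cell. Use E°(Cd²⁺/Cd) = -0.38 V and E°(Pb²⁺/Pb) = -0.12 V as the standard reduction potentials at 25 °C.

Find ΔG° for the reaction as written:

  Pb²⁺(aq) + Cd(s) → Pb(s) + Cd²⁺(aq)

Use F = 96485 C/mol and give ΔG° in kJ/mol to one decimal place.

As written, Pb²⁺/Pb is reduced (cathode) and Cd²⁺/Cd is oxidised (anode), so E°cell = (-0.12) − (-0.38) = +0.26 V.
Balancing electrons gives n = 2.
ΔG° = −nFE° = −(2)(96485)(+0.26) = -50,172 J = -50.2 kJ/mol.

-50.2 kJ/mol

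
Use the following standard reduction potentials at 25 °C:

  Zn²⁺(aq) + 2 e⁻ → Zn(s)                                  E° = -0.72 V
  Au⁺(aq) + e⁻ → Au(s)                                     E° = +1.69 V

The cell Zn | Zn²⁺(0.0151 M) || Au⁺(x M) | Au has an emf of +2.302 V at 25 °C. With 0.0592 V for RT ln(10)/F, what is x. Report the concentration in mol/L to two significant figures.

Au⁺/Au is the cathode, Zn²⁺/Zn the anode: E°cell = +2.41 V, n = 2.
Overall reaction: 2 Au⁺(aq) + Zn(s) → 2 Au(s) + Zn²⁺(aq); Q = [Zn²⁺]^1/[Au⁺]^2.
From E = E° − (0.0592/n) log Q: log Q = (E° − E)·n/0.0592 = (+2.41 − (+2.302))·2/0.0592 = 3.6486.
So 2·log[Au⁺] = 1·log(0.0151) − log Q = -1.8210 − (3.6486) = -5.4696; log[Au⁺] = -5.4696 / 2 = -2.7348; [Au⁺] = 10^(-2.7348) ≈ 0.0018 M.

0.0018 M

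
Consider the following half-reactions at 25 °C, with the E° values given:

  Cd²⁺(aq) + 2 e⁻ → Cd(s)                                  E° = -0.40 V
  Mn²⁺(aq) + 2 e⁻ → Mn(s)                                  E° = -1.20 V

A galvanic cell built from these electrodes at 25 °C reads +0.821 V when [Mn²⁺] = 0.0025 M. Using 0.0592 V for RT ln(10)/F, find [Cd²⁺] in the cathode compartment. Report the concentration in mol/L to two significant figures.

Cd²⁺/Cd is the cathode, Mn²⁺/Mn the anode: E°cell = +0.80 V, n = 2.
Overall reaction: Cd²⁺(aq) + Mn(s) → Cd(s) + Mn²⁺(aq); Q = [Mn²⁺]^1/[Cd²⁺]^1.
From E = E° − (0.0592/n) log Q: log Q = (E° − E)·n/0.0592 = (+0.80 − (+0.821))·2/0.0592 = -0.7095.
So 1·log[Cd²⁺] = 1·log(0.0025) − log Q = -2.6021 − (-0.7095) = -1.8926; [Cd²⁺] = 10^(-1.8926) ≈ 0.013 M.

0.013 M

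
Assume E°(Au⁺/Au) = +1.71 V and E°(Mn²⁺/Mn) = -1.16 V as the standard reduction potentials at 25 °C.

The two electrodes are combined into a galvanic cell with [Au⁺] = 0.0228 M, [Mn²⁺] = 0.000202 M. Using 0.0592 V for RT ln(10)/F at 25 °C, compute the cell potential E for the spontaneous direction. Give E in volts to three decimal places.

+2.882 V

Au⁺/Au is the cathode (higher E°), Mn²⁺/Mn the anode: E°cell = +1.71 − (-1.16) = +2.87 V, n = 2.
Overall: 2 Au⁺(aq) + Mn(s) → 2 Au(s) + Mn²⁺(aq)
Q = [Mn²⁺] / ([Au⁺]^2); log Q = -0.411.
E = E° − (0.0592/n) log Q = +2.87 − (0.0592/2)(-0.411) = +2.882 V.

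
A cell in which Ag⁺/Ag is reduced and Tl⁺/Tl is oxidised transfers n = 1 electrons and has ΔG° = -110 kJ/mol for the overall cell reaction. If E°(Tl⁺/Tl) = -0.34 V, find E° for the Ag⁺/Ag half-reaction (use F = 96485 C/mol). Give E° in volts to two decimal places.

+0.80 V

E°cell = −ΔG°/(nF) = −(-110×10³)/((1)(96485)) = +1.140 V.
Since Ag⁺/Ag is the cathode and Tl⁺/Tl the anode, E°cell = E°(Ag⁺/Ag) − E°(Tl⁺/Tl).
So E°(Ag⁺/Ag) = E°cell + E°(Tl⁺/Tl) = +1.140 + (-0.34) = +0.80 V.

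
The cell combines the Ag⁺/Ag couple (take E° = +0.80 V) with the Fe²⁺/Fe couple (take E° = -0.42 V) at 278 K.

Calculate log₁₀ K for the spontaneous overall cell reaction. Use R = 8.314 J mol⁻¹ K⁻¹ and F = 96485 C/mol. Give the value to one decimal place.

44.2

Cathode: Ag⁺/Ag; anode: Fe²⁺/Fe. E°cell = (+0.80) − (-0.42) = +1.22 V, with n = 2.
ΔG° = −nFE° = −RT ln K, so ln K = nFE°/(RT) = (2)(96485)(+1.22) / ((8.314)(278)) = 101.858.
log₁₀ K = 101.858 / ln 10 = 44.2.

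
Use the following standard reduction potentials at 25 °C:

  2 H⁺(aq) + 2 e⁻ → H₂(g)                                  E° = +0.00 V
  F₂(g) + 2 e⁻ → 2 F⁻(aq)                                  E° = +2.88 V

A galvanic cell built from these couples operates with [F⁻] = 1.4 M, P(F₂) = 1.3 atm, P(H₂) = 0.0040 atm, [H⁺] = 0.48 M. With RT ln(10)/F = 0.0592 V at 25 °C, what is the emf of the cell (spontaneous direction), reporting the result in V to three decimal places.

+2.823 V

F₂/F⁻ is the cathode (higher E°), H⁺/H₂ the anode: E°cell = +2.88 − (+0.00) = +2.88 V, n = 2.
Overall: F₂(g) + H₂(g) → 2 F⁻(aq) + 2 H⁺(aq)
Q = [F⁻]^2·[H⁺]^2 / (P(F₂)·P(H₂)); log Q = 1.939.
E = E° − (0.0592/n) log Q = +2.88 − (0.0592/2)(1.939) = +2.823 V.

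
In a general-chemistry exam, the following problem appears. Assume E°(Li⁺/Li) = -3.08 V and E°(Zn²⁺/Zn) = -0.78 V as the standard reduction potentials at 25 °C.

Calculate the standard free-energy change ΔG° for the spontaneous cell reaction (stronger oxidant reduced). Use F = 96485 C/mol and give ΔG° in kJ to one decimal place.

Zn²⁺/Zn (E° = -0.78 V) is the cathode; Li⁺/Li (E° = -3.08 V) is the anode, so E°cell = +2.30 V.
Balancing electrons gives n = 2 (lcm of 2 and 1).
ΔG° = −nFE° = −(2)(96485)(+2.30) = -443,831 J = -443.8 kJ.

-443.8 kJ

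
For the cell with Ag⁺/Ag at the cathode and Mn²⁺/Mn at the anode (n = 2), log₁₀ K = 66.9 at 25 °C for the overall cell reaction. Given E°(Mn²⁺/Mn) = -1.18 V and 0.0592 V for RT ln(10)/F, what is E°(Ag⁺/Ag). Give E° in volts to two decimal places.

+0.80 V

E°cell = (0.0592/n)·log K = (0.0592/2)(66.9) = +1.980 V.
Since Ag⁺/Ag is the cathode and Mn²⁺/Mn the anode, E°cell = E°(Ag⁺/Ag) − E°(Mn²⁺/Mn).
So E°(Ag⁺/Ag) = E°cell + E°(Mn²⁺/Mn) = +1.980 + (-1.18) = +0.80 V.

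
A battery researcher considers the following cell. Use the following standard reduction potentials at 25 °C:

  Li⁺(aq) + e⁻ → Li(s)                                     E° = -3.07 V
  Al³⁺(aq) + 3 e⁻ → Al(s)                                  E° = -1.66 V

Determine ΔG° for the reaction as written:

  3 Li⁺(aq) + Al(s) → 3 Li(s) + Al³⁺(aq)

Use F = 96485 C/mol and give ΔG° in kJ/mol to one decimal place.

+408.1 kJ/mol

As written, Li⁺/Li is reduced (cathode) and Al³⁺/Al is oxidised (anode), so E°cell = (-3.07) − (-1.66) = -1.41 V.
Balancing electrons gives n = 3.
ΔG° = −nFE° = −(3)(96485)(-1.41) = 408,132 J = +408.1 kJ/mol.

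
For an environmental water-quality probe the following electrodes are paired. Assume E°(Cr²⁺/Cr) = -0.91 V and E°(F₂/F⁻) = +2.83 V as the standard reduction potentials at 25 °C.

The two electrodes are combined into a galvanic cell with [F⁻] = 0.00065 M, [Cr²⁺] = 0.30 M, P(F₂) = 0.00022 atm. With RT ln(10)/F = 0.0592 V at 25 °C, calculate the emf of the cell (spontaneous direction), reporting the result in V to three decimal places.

+3.836 V

F₂/F⁻ is the cathode (higher E°), Cr²⁺/Cr the anode: E°cell = +2.83 − (-0.91) = +3.74 V, n = 2.
Overall: F₂(g) + Cr(s) → 2 F⁻(aq) + Cr²⁺(aq)
Q = [F⁻]^2·[Cr²⁺] / (P(F₂)); log Q = -3.239.
E = E° − (0.0592/n) log Q = +3.74 − (0.0592/2)(-3.239) = +3.836 V.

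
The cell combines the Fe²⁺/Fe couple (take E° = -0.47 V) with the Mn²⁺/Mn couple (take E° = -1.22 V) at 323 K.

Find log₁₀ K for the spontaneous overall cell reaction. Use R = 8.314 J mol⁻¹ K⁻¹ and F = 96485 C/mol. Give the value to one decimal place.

Cathode: Fe²⁺/Fe; anode: Mn²⁺/Mn. E°cell = (-0.47) − (-1.22) = +0.75 V, with n = 2.
ΔG° = −nFE° = −RT ln K, so ln K = nFE°/(RT) = (2)(96485)(+0.75) / ((8.314)(323)) = 53.894.
log₁₀ K = 53.894 / ln 10 = 23.4.

23.4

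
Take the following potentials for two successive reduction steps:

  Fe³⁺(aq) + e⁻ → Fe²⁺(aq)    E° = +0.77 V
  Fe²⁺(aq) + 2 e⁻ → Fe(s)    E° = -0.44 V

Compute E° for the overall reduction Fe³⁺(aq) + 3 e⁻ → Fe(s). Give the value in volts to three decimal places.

Since ΔG° = −nFE° is additive over sequential reductions, n₃E°₃ = n₁E°₁ + n₂E°₂.
E°₃ = (1×+0.77 + 2×-0.44) / 3 = (-0.110) / 3 = -0.037 V.

-0.037 V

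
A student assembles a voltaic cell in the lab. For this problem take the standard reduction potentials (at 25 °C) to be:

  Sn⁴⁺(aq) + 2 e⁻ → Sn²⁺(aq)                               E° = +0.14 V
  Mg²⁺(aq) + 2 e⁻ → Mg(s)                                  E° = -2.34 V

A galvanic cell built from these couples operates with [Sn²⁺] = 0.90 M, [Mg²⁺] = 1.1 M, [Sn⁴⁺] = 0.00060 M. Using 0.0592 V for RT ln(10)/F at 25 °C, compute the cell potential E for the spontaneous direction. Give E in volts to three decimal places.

+2.385 V

Sn⁴⁺/Sn²⁺ is the cathode (higher E°), Mg²⁺/Mg the anode: E°cell = +0.14 − (-2.34) = +2.48 V, n = 2.
Overall: Sn⁴⁺(aq) + Mg(s) → Sn²⁺(aq) + Mg²⁺(aq)
Q = [Sn²⁺]·[Mg²⁺] / ([Sn⁴⁺]); log Q = 3.217.
E = E° − (0.0592/n) log Q = +2.48 − (0.0592/2)(3.217) = +2.385 V.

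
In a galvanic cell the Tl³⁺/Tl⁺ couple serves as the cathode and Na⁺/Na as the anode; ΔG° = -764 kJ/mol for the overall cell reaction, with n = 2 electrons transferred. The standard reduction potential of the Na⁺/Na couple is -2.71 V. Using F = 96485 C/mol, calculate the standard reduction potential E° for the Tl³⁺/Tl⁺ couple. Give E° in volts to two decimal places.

+1.25 V

E°cell = −ΔG°/(nF) = −(-764×10³)/((2)(96485)) = +3.959 V.
Since Tl³⁺/Tl⁺ is the cathode and Na⁺/Na the anode, E°cell = E°(Tl³⁺/Tl⁺) − E°(Na⁺/Na).
So E°(Tl³⁺/Tl⁺) = E°cell + E°(Na⁺/Na) = +3.959 + (-2.71) = +1.25 V.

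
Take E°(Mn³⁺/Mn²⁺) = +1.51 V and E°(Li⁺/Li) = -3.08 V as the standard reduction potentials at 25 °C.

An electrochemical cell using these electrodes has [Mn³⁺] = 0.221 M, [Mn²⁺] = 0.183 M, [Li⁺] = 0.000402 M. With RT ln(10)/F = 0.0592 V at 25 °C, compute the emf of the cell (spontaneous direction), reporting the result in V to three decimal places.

+4.796 V

Mn³⁺/Mn²⁺ is the cathode (higher E°), Li⁺/Li the anode: E°cell = +1.51 − (-3.08) = +4.59 V, n = 1.
Overall: Mn³⁺(aq) + Li(s) → Mn²⁺(aq) + Li⁺(aq)
Q = [Mn²⁺]·[Li⁺] / ([Mn³⁺]); log Q = -3.478.
E = E° − (0.0592/n) log Q = +4.59 − (0.0592/1)(-3.478) = +4.796 V.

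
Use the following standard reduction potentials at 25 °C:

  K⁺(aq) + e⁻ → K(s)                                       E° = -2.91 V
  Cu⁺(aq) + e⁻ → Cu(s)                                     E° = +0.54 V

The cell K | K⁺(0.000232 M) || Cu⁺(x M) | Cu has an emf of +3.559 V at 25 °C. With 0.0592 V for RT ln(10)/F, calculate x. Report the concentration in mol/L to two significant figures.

Cu⁺/Cu is the cathode, K⁺/K the anode: E°cell = +3.45 V, n = 1.
Overall reaction: Cu⁺(aq) + K(s) → Cu(s) + K⁺(aq); Q = [K⁺]^1/[Cu⁺]^1.
From E = E° − (0.0592/n) log Q: log Q = (E° − E)·n/0.0592 = (+3.45 − (+3.559))·1/0.0592 = -1.8412.
So 1·log[Cu⁺] = 1·log(0.000232) − log Q = -3.6345 − (-1.8412) = -1.7933; [Cu⁺] = 10^(-1.7933) ≈ 0.016 M.

0.016 M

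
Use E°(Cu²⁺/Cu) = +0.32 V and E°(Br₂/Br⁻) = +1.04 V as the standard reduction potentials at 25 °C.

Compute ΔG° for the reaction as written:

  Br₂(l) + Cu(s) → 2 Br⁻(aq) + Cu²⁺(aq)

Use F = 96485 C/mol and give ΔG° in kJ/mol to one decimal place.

-138.9 kJ/mol

As written, Br₂/Br⁻ is reduced (cathode) and Cu²⁺/Cu is oxidised (anode), so E°cell = (+1.04) − (+0.32) = +0.72 V.
Balancing electrons gives n = 2.
ΔG° = −nFE° = −(2)(96485)(+0.72) = -138,938 J = -138.9 kJ/mol.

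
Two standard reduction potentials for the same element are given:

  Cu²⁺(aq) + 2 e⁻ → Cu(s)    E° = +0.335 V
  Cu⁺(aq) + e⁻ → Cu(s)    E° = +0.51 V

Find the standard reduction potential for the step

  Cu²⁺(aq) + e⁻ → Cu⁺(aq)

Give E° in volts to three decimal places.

+0.160 V

Sequential free energies add, so n₃E°₃ = n₁E°₁ + n₂E°₂.
With n₃ = 2, and the known step contributing 1×(+0.51) V, the unknown satisfies 1·E° = 2×(+0.335) − 1×(+0.51) = +0.160.
E° = +0.160 / 1 = +0.160 V.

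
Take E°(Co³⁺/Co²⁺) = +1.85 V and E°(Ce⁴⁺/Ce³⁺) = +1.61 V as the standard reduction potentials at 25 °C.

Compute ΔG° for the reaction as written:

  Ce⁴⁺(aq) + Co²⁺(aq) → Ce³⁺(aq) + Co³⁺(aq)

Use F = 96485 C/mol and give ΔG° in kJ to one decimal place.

As written, Ce⁴⁺/Ce³⁺ is reduced (cathode) and Co³⁺/Co²⁺ is oxidised (anode), so E°cell = (+1.61) − (+1.85) = -0.24 V.
Balancing electrons gives n = 1.
ΔG° = −nFE° = −(1)(96485)(-0.24) = 23,156 J = +23.2 kJ.

+23.2 kJ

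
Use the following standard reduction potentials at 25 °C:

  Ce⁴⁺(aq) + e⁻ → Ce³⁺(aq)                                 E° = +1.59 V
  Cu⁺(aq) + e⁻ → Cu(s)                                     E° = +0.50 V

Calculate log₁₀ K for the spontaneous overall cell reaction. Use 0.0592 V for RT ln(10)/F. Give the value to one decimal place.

Cathode: Ce⁴⁺/Ce³⁺; anode: Cu⁺/Cu. E°cell = +1.09 V, n = 1.
log K = nE°cell / 0.0592 = (1)(+1.09) / 0.0592 = 18.4.

18.4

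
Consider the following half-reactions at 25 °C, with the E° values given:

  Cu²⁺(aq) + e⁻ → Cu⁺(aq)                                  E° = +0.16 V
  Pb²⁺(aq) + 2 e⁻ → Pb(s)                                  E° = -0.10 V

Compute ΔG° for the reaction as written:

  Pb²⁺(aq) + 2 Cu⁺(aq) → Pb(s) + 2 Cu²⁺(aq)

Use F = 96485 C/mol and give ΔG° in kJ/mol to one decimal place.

As written, Pb²⁺/Pb is reduced (cathode) and Cu²⁺/Cu⁺ is oxidised (anode), so E°cell = (-0.10) − (+0.16) = -0.26 V.
Balancing electrons gives n = 2.
ΔG° = −nFE° = −(2)(96485)(-0.26) = 50,172 J = +50.2 kJ/mol.

+50.2 kJ/mol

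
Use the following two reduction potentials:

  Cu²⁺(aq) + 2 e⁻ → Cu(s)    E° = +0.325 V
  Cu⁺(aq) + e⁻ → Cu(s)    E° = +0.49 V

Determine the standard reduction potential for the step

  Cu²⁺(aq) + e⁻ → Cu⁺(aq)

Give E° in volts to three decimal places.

+0.160 V

Sequential free energies add, so n₃E°₃ = n₁E°₁ + n₂E°₂.
With n₃ = 2, and the known step contributing 1×(+0.49) V, the unknown satisfies 1·E° = 2×(+0.325) − 1×(+0.49) = +0.160.
E° = +0.160 / 1 = +0.160 V.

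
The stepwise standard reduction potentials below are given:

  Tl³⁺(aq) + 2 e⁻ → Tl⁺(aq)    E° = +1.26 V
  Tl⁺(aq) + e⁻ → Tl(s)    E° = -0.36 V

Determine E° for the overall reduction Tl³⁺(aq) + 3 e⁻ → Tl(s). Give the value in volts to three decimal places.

Since ΔG° = −nFE° is additive over sequential reductions, n₃E°₃ = n₁E°₁ + n₂E°₂.
E°₃ = (2×+1.26 + 1×-0.36) / 3 = (+2.160) / 3 = +0.720 V.
E° values themselves are not directly additive — weighting by electron count is essential.

+0.720 V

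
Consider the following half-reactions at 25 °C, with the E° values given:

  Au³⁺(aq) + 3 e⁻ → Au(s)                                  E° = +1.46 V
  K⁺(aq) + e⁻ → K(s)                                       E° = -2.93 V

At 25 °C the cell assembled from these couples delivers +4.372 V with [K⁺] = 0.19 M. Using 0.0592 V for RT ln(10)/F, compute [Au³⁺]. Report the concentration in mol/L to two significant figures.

0.00084 M

Au³⁺/Au is the cathode, K⁺/K the anode: E°cell = +4.39 V, n = 3.
Overall reaction: Au³⁺(aq) + 3 K(s) → Au(s) + 3 K⁺(aq); Q = [K⁺]^3/[Au³⁺]^1.
From E = E° − (0.0592/n) log Q: log Q = (E° − E)·n/0.0592 = (+4.39 − (+4.372))·3/0.0592 = 0.9122.
So 1·log[Au³⁺] = 3·log(0.19) − log Q = -2.1637 − (0.9122) = -3.0759; [Au³⁺] = 10^(-3.0759) ≈ 0.00084 M.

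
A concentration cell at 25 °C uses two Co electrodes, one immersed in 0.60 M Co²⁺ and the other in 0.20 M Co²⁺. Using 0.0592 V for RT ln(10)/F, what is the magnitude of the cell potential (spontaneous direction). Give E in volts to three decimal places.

For a concentration cell E°cell = 0. The 0.60 M side is the cathode (reduction is favoured where [Co²⁺] is higher).
With n = 2, E = −(0.0592/2) log([Co²⁺]ₐₙ/[Co²⁺]꜀ₐₜ) = −(0.0592/2) log(0.2/0.6) = −(0.0592/2)(-0.477) = +0.014 V.

+0.014 V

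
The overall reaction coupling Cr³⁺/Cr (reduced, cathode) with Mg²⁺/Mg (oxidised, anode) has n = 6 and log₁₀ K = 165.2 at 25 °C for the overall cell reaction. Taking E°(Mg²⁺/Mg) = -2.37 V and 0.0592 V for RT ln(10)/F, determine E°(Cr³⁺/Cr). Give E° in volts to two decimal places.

-0.74 V

E°cell = (0.0592/n)·log K = (0.0592/6)(165.2) = +1.630 V.
Since Cr³⁺/Cr is the cathode and Mg²⁺/Mg the anode, E°cell = E°(Cr³⁺/Cr) − E°(Mg²⁺/Mg).
So E°(Cr³⁺/Cr) = E°cell + E°(Mg²⁺/Mg) = +1.630 + (-2.37) = -0.74 V.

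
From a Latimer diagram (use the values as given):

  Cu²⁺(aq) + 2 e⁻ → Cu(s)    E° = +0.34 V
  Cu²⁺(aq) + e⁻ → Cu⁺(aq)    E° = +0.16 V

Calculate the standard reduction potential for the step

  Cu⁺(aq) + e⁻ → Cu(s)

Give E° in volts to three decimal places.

Sequential free energies add, so n₃E°₃ = n₁E°₁ + n₂E°₂.
With n₃ = 2, and the known step contributing 1×(+0.16) V, the unknown satisfies 1·E° = 2×(+0.34) − 1×(+0.16) = +0.520.
E° = +0.520 / 1 = +0.520 V.

+0.520 V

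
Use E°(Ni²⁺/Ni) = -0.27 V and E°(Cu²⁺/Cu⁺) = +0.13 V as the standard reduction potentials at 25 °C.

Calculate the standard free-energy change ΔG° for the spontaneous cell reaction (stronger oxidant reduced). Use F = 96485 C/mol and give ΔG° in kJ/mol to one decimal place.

-77.2 kJ/mol

Cu²⁺/Cu⁺ (E° = +0.13 V) is the cathode; Ni²⁺/Ni (E° = -0.27 V) is the anode, so E°cell = +0.40 V.
Balancing electrons gives n = 2 (lcm of 1 and 2).
ΔG° = −nFE° = −(2)(96485)(+0.40) = -77,188 J = -77.2 kJ/mol.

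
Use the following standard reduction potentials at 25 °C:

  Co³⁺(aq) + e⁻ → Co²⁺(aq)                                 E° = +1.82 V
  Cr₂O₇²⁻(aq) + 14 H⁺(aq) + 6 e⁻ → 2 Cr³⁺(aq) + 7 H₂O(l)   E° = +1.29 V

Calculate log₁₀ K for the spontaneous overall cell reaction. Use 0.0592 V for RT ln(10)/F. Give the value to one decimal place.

Cathode: Co³⁺/Co²⁺; anode: Cr₂O₇²⁻/Cr³⁺. E°cell = +0.53 V, n = 6.
log K = nE°cell / 0.0592 = (6)(+0.53) / 0.0592 = 53.7.

53.7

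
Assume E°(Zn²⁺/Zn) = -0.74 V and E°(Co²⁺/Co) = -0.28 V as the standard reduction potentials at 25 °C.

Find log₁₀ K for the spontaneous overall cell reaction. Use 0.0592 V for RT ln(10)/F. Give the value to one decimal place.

15.5

Cathode: Co²⁺/Co; anode: Zn²⁺/Zn. E°cell = +0.46 V, n = 2.
log K = nE°cell / 0.0592 = (2)(+0.46) / 0.0592 = 15.5.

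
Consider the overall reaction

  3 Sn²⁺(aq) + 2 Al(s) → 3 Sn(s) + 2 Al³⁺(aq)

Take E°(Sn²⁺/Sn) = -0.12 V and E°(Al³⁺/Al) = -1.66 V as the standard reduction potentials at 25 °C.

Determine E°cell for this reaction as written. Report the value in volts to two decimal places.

The Sn²⁺/Sn couple has the higher reduction potential, so it is the cathode; Al³⁺/Al is oxidised at the anode.
E°cell = E°(cathode) − E°(anode) = (-0.12) − (-1.66) = +1.54 V.
Since E°cell > 0, the reaction is spontaneous under standard conditions.

+1.54 V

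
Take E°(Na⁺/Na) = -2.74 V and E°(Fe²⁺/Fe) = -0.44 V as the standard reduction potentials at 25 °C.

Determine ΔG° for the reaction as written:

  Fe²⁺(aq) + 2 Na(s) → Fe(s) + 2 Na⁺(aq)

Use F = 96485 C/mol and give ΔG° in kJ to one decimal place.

-443.8 kJ

As written, Fe²⁺/Fe is reduced (cathode) and Na⁺/Na is oxidised (anode), so E°cell = (-0.44) − (-2.74) = +2.30 V.
Balancing electrons gives n = 2.
ΔG° = −nFE° = −(2)(96485)(+2.30) = -443,831 J = -443.8 kJ.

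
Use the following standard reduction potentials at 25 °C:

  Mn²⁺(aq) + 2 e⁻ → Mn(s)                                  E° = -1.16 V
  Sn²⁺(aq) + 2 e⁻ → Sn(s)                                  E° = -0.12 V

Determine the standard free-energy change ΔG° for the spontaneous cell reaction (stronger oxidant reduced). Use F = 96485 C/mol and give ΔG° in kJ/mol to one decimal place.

-200.7 kJ/mol

Sn²⁺/Sn (E° = -0.12 V) is the cathode; Mn²⁺/Mn (E° = -1.16 V) is the anode, so E°cell = +1.04 V.
Balancing electrons gives n = 2 (lcm of 2 and 2).
ΔG° = −nFE° = −(2)(96485)(+1.04) = -200,689 J = -200.7 kJ/mol.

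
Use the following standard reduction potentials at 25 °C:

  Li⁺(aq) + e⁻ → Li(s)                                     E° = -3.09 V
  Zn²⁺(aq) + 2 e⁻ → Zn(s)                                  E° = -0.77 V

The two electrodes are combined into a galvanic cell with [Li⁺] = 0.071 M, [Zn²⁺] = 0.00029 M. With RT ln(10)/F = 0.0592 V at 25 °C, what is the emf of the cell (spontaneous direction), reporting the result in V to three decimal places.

+2.283 V

Zn²⁺/Zn is the cathode (higher E°), Li⁺/Li the anode: E°cell = -0.77 − (-3.09) = +2.32 V, n = 2.
Overall: Zn²⁺(aq) + 2 Li(s) → Zn(s) + 2 Li⁺(aq)
Q = [Li⁺]^2 / ([Zn²⁺]); log Q = 1.240.
E = E° − (0.0592/n) log Q = +2.32 − (0.0592/2)(1.240) = +2.283 V.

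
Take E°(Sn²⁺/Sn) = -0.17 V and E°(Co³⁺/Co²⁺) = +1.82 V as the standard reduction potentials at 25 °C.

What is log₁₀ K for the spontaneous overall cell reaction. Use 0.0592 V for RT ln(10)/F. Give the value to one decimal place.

67.2

Cathode: Co³⁺/Co²⁺; anode: Sn²⁺/Sn. E°cell = +1.99 V, n = 2.
log K = nE°cell / 0.0592 = (2)(+1.99) / 0.0592 = 67.2.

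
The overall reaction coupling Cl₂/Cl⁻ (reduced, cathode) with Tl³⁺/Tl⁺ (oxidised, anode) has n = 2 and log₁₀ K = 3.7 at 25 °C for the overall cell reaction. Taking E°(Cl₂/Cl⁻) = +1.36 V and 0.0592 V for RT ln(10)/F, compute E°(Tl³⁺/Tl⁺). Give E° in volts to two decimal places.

+1.25 V

E°cell = (0.0592/n)·log K = (0.0592/2)(3.7) = +0.110 V.
Since Cl₂/Cl⁻ is the cathode and Tl³⁺/Tl⁺ the anode, E°cell = E°(Cl₂/Cl⁻) − E°(Tl³⁺/Tl⁺).
So E°(Tl³⁺/Tl⁺) = E°(Cl₂/Cl⁻) − E°cell = (+1.36) − (+0.110) = +1.25 V.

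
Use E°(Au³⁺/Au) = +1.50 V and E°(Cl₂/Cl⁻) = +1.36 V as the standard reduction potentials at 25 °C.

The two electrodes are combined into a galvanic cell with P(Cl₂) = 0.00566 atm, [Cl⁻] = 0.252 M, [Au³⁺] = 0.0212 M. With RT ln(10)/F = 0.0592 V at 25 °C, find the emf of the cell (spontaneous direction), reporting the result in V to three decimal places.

+0.138 V

Au³⁺/Au is the cathode (higher E°), Cl₂/Cl⁻ the anode: E°cell = +1.50 − (+1.36) = +0.14 V, n = 6.
Overall: 2 Au³⁺(aq) + 6 Cl⁻(aq) → 2 Au(s) + 3 Cl₂(g)
Q = P(Cl₂)^3 / ([Au³⁺]^2·[Cl⁻]^6); log Q = 0.197.
E = E° − (0.0592/n) log Q = +0.14 − (0.0592/6)(0.197) = +0.138 V.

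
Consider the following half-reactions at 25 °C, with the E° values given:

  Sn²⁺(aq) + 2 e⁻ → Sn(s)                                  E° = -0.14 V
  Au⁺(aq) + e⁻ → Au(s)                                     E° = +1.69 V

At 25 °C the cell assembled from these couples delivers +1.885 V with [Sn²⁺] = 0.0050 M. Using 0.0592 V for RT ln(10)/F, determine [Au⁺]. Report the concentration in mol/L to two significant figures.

0.60 M

Au⁺/Au is the cathode, Sn²⁺/Sn the anode: E°cell = +1.83 V, n = 2.
Overall reaction: 2 Au⁺(aq) + Sn(s) → 2 Au(s) + Sn²⁺(aq); Q = [Sn²⁺]^1/[Au⁺]^2.
From E = E° − (0.0592/n) log Q: log Q = (E° − E)·n/0.0592 = (+1.83 − (+1.885))·2/0.0592 = -1.8581.
So 2·log[Au⁺] = 1·log(0.005) − log Q = -2.3010 − (-1.8581) = -0.4429; log[Au⁺] = -0.4429 / 2 = -0.2215; [Au⁺] = 10^(-0.2215) ≈ 0.60 M.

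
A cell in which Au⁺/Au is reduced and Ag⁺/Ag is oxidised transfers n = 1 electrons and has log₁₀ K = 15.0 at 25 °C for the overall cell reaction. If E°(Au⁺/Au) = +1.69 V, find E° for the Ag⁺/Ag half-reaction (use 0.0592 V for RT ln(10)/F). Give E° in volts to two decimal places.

+0.80 V

E°cell = (0.0592/n)·log K = (0.0592/1)(15.0) = +0.888 V.
Since Au⁺/Au is the cathode and Ag⁺/Ag the anode, E°cell = E°(Au⁺/Au) − E°(Ag⁺/Ag).
So E°(Ag⁺/Ag) = E°(Au⁺/Au) − E°cell = (+1.69) − (+0.888) = +0.80 V.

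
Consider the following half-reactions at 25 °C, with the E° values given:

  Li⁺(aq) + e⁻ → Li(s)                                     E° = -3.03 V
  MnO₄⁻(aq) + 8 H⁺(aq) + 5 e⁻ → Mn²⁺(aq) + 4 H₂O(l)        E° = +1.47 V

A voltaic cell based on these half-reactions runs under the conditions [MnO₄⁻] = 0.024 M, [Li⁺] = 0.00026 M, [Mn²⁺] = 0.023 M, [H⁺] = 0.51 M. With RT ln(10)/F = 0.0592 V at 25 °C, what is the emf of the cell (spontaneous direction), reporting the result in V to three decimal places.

MnO₄⁻/Mn²⁺ is the cathode (higher E°), Li⁺/Li the anode: E°cell = +1.47 − (-3.03) = +4.50 V, n = 5.
Overall: MnO₄⁻(aq) + 8 H⁺(aq) + 5 Li(s) → Mn²⁺(aq) + 4 H₂O(l) + 5 Li⁺(aq)
Q = [Mn²⁺]·[Li⁺]^5 / ([MnO₄⁻]·[H⁺]^8); log Q = -15.604.
E = E° − (0.0592/n) log Q = +4.50 − (0.0592/5)(-15.604) = +4.685 V.

+4.685 V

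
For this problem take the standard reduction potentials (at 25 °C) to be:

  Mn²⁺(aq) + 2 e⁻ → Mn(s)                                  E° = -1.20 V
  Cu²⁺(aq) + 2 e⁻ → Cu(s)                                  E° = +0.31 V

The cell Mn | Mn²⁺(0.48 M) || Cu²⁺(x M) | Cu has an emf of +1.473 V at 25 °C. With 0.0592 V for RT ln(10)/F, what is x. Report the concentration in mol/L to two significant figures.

Cu²⁺/Cu is the cathode, Mn²⁺/Mn the anode: E°cell = +1.51 V, n = 2.
Overall reaction: Cu²⁺(aq) + Mn(s) → Cu(s) + Mn²⁺(aq); Q = [Mn²⁺]^1/[Cu²⁺]^1.
From E = E° − (0.0592/n) log Q: log Q = (E° − E)·n/0.0592 = (+1.51 − (+1.473))·2/0.0592 = 1.2500.
So 1·log[Cu²⁺] = 1·log(0.48) − log Q = -0.3188 − (1.2500) = -1.5688; [Cu²⁺] = 10^(-1.5688) ≈ 0.027 M.

0.027 M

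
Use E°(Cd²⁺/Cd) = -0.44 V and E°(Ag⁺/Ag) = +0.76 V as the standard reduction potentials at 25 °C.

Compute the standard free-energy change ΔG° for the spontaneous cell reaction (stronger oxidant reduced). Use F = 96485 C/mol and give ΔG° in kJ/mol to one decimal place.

Ag⁺/Ag (E° = +0.76 V) is the cathode; Cd²⁺/Cd (E° = -0.44 V) is the anode, so E°cell = +1.20 V.
Balancing electrons gives n = 2 (lcm of 1 and 2).
ΔG° = −nFE° = −(2)(96485)(+1.20) = -231,564 J = -231.6 kJ/mol.

-231.6 kJ/mol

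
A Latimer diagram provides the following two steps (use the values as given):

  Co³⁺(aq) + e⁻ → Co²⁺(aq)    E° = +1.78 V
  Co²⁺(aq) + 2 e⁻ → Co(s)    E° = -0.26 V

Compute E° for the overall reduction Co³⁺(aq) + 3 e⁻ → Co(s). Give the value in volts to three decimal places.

Adding the free-energy changes (−nFE°) of the two steps gives −n₃FE°₃ = −n₁FE°₁ − n₂FE°₂.
E°₃ = (1×+1.78 + 2×-0.26) / 3 = (+1.260) / 3 = +0.420 V.
Simply averaging or adding the two E° values would be wrong; the electron-weighted sum is required.

+0.420 V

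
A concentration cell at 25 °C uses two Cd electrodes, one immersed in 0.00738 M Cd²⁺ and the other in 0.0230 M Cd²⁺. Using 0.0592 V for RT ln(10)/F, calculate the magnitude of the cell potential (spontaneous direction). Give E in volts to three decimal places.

For a concentration cell E°cell = 0. The 0.0230 M side is the cathode (reduction is favoured where [Cd²⁺] is higher).
With n = 2, E = −(0.0592/2) log([Cd²⁺]ₐₙ/[Cd²⁺]꜀ₐₜ) = −(0.0592/2) log(0.00738/0.023) = −(0.0592/2)(-0.494) = +0.015 V.

+0.015 V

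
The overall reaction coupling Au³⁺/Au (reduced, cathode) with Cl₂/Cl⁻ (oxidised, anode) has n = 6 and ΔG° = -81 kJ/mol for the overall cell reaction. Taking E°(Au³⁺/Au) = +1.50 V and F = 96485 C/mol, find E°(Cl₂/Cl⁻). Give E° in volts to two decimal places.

+1.36 V

E°cell = −ΔG°/(nF) = −(-81×10³)/((6)(96485)) = +0.140 V.
Since Au³⁺/Au is the cathode and Cl₂/Cl⁻ the anode, E°cell = E°(Au³⁺/Au) − E°(Cl₂/Cl⁻).
So E°(Cl₂/Cl⁻) = E°(Au³⁺/Au) − E°cell = (+1.50) − (+0.140) = +1.36 V.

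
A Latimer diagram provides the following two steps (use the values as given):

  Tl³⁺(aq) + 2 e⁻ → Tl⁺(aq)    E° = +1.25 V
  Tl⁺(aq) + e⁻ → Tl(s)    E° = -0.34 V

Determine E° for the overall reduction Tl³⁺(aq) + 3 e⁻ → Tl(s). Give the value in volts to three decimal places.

Since ΔG° = −nFE° is additive over sequential reductions, n₃E°₃ = n₁E°₁ + n₂E°₂.
E°₃ = (2×+1.25 + 1×-0.34) / 3 = (+2.160) / 3 = +0.720 V.

+0.720 V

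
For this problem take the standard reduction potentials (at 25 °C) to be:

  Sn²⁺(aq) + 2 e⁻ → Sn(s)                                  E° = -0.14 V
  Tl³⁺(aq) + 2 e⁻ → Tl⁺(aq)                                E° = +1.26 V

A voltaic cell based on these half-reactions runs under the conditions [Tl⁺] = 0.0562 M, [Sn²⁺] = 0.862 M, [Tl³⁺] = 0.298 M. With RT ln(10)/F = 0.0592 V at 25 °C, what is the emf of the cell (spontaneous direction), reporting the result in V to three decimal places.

Tl³⁺/Tl⁺ is the cathode (higher E°), Sn²⁺/Sn the anode: E°cell = +1.26 − (-0.14) = +1.40 V, n = 2.
Overall: Tl³⁺(aq) + Sn(s) → Tl⁺(aq) + Sn²⁺(aq)
Q = [Tl⁺]·[Sn²⁺] / ([Tl³⁺]); log Q = -0.789.
E = E° − (0.0592/n) log Q = +1.40 − (0.0592/2)(-0.789) = +1.423 V.

+1.423 V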